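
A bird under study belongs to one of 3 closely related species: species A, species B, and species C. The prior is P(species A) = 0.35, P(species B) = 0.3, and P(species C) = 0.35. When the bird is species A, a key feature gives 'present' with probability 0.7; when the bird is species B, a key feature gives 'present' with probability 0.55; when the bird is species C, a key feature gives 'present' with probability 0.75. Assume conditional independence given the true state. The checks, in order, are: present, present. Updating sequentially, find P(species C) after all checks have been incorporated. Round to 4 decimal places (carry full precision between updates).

After 'present': normaliser = 0.7·0.3500 + 0.55·0.3000 + 0.75·0.3500; P(species A) ≈ 0.3643, P(species B) ≈ 0.2454, P(species C) ≈ 0.3903
After 'present': normaliser = 0.7·0.3643 + 0.55·0.2454 + 0.75·0.3903; P(species A) ≈ 0.3735, P(species B) ≈ 0.1977, P(species C) ≈ 0.4288

0.4288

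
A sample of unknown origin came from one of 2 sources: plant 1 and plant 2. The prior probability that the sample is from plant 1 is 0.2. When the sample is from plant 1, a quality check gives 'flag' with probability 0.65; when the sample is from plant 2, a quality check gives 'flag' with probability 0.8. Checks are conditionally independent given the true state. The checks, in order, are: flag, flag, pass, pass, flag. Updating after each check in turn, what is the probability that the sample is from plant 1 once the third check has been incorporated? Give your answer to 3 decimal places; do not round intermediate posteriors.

After 'flag': P(plant 1) = 0.65·0.2000 / (0.65·0.2000 + 0.8·0.8000) ≈ 0.1688
After 'flag': P(plant 1) = 0.65·0.1688 / (0.65·0.1688 + 0.8·0.8312) ≈ 0.1417
After 'pass': P(plant 1) = 0.35·0.1417 / (0.35·0.1417 + 0.2·0.8583) ≈ 0.2241

0.224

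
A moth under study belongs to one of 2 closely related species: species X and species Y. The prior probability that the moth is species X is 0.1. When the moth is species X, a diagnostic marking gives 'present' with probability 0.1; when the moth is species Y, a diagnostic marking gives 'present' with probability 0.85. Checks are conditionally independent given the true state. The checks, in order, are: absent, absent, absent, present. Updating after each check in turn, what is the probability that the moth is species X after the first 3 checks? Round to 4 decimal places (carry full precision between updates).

0.9600

After 'absent': P(species X) = 0.9·0.1000 / (0.9·0.1000 + 0.15·0.9000) ≈ 0.4000
After 'absent': P(species X) = 0.9·0.4000 / (0.9·0.4000 + 0.15·0.6000) ≈ 0.8000
After 'absent': P(species X) = 0.9·0.8000 / (0.9·0.8000 + 0.15·0.2000) ≈ 0.9600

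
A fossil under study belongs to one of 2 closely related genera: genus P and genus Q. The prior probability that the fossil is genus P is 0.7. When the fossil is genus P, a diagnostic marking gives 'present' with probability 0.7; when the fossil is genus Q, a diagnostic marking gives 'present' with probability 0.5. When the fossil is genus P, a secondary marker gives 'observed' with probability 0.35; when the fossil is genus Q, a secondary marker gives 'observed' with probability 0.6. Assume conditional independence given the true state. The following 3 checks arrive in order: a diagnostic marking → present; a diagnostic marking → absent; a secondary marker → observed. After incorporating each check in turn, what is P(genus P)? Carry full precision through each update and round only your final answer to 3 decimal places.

After a diagnostic marking='present': P(genus P) = 0.7·0.7000 / (0.7·0.7000 + 0.5·0.3000) ≈ 0.7656
After a diagnostic marking='absent': P(genus P) = 0.3·0.7656 / (0.3·0.7656 + 0.5·0.2344) ≈ 0.6622
After a secondary marker='observed': P(genus P) = 0.35·0.6622 / (0.35·0.6622 + 0.6·0.3378) ≈ 0.5334

0.533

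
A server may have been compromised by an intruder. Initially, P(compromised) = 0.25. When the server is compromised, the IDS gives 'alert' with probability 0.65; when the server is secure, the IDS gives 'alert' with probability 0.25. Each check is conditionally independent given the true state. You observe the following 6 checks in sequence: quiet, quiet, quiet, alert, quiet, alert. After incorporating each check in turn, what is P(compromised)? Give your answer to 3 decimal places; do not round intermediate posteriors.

0.097

After 'quiet': P(compromised) = 0.35·0.2500 / (0.35·0.2500 + 0.75·0.7500) ≈ 0.1346
After 'quiet': P(compromised) = 0.35·0.1346 / (0.35·0.1346 + 0.75·0.8654) ≈ 0.0677
After 'quiet': P(compromised) = 0.35·0.0677 / (0.35·0.0677 + 0.75·0.9323) ≈ 0.0328
After 'alert': P(compromised) = 0.65·0.0328 / (0.65·0.0328 + 0.25·0.9672) ≈ 0.0809
After 'quiet': P(compromised) = 0.35·0.0809 / (0.35·0.0809 + 0.75·0.9191) ≈ 0.0395
After 'alert': P(compromised) = 0.65·0.0395 / (0.65·0.0395 + 0.25·0.9605) ≈ 0.0966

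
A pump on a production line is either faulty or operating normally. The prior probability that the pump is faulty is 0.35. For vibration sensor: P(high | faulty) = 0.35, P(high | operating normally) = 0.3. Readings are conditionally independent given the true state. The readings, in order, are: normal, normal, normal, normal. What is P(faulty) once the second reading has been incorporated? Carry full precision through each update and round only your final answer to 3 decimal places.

After 'normal': P(faulty) = 0.65·0.3500 / (0.65·0.3500 + 0.7·0.6500) ≈ 0.3333
After 'normal': P(faulty) = 0.65·0.3333 / (0.65·0.3333 + 0.7·0.6667) ≈ 0.3171

0.317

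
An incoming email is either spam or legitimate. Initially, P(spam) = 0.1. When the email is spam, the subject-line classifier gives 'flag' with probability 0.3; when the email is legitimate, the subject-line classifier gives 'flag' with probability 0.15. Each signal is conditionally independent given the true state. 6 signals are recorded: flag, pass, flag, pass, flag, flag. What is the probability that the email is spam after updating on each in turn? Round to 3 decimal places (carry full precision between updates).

0.547

After 'flag': P(spam) = 0.3·0.1000 / (0.3·0.1000 + 0.15·0.9000) ≈ 0.1818
After 'pass': P(spam) = 0.7·0.1818 / (0.7·0.1818 + 0.85·0.8182) ≈ 0.1547
After 'flag': P(spam) = 0.3·0.1547 / (0.3·0.1547 + 0.15·0.8453) ≈ 0.2679
After 'pass': P(spam) = 0.7·0.2679 / (0.7·0.2679 + 0.85·0.7321) ≈ 0.2316
After 'flag': P(spam) = 0.3·0.2316 / (0.3·0.2316 + 0.15·0.7684) ≈ 0.3761
After 'flag': P(spam) = 0.3·0.3761 / (0.3·0.3761 + 0.15·0.6239) ≈ 0.5466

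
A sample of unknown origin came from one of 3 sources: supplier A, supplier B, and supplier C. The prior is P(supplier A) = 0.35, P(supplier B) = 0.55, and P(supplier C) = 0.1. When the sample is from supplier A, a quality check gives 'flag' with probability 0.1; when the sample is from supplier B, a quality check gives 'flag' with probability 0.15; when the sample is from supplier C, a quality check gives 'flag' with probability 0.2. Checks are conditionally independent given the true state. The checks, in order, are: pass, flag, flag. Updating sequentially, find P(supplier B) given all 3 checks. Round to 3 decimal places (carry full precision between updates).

Each posterior becomes the prior for the next update.
After 'pass': normaliser = 0.9·0.3500 + 0.85·0.5500 + 0.8·0.1000; P(supplier A) ≈ 0.3652, P(supplier B) ≈ 0.5420, P(supplier C) ≈ 0.0928
After 'flag': normaliser = 0.1·0.3652 + 0.15·0.5420 + 0.2·0.0928; P(supplier A) ≈ 0.2678, P(supplier B) ≈ 0.5962, P(supplier C) ≈ 0.1360
After 'flag': normaliser = 0.1·0.2678 + 0.15·0.5962 + 0.2·0.1360; P(supplier A) ≈ 0.1867, P(supplier B) ≈ 0.6236, P(supplier C) ≈ 0.1897

0.624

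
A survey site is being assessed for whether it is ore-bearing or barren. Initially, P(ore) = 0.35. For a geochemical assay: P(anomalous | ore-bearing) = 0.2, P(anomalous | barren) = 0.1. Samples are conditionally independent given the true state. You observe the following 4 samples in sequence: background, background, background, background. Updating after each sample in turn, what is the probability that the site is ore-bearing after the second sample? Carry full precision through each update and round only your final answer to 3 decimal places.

After 'background': P(ore) = 0.8·0.3500 / (0.8·0.3500 + 0.9·0.6500) ≈ 0.3237
After 'background': P(ore) = 0.8·0.3237 / (0.8·0.3237 + 0.9·0.6763) ≈ 0.2985

0.298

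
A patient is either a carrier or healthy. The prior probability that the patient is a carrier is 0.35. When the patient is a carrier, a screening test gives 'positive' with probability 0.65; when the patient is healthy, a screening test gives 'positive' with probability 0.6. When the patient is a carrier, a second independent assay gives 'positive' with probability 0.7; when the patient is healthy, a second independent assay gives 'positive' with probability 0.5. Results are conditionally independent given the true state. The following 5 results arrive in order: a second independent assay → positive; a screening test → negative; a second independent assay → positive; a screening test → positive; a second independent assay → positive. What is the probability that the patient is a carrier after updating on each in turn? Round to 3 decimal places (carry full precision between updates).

0.583

After a second independent assay='positive': P(carrier) = 0.7·0.3500 / (0.7·0.3500 + 0.5·0.6500) ≈ 0.4298
After a screening test='negative': P(carrier) = 0.35·0.4298 / (0.35·0.4298 + 0.4·0.5702) ≈ 0.3975
After a second independent assay='positive': P(carrier) = 0.7·0.3975 / (0.7·0.3975 + 0.5·0.6025) ≈ 0.4801
After a screening test='positive': P(carrier) = 0.65·0.4801 / (0.65·0.4801 + 0.6·0.5199) ≈ 0.5001
After a second independent assay='positive': P(carrier) = 0.7·0.5001 / (0.7·0.5001 + 0.5·0.4999) ≈ 0.5834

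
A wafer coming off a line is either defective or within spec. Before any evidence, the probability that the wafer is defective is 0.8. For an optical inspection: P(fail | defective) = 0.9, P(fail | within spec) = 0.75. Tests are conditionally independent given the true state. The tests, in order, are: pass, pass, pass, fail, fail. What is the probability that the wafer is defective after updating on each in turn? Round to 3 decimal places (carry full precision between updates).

0.269

Apply Bayes' rule sequentially, carrying P(defective) forward.
After 'pass': P(defective) = 0.1·0.8000 / (0.1·0.8000 + 0.25·0.2000) ≈ 0.6154
After 'pass': P(defective) = 0.1·0.6154 / (0.1·0.6154 + 0.25·0.3846) ≈ 0.3902
After 'pass': P(defective) = 0.1·0.3902 / (0.1·0.3902 + 0.25·0.6098) ≈ 0.2038
After 'fail': P(defective) = 0.9·0.2038 / (0.9·0.2038 + 0.75·0.7962) ≈ 0.2350
After 'fail': P(defective) = 0.9·0.2350 / (0.9·0.2350 + 0.75·0.7650) ≈ 0.2693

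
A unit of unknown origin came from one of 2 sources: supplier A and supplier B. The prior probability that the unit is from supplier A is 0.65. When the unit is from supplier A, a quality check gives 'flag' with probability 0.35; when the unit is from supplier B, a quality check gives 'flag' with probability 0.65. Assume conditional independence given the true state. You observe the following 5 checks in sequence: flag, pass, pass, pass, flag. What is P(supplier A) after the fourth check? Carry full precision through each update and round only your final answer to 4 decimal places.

0.8650

After 'flag': P(supplier A) = 0.35·0.6500 / (0.35·0.6500 + 0.65·0.3500) ≈ 0.5000
After 'pass': P(supplier A) = 0.65·0.5000 / (0.65·0.5000 + 0.35·0.5000) ≈ 0.6500
After 'pass': P(supplier A) = 0.65·0.6500 / (0.65·0.6500 + 0.35·0.3500) ≈ 0.7752
After 'pass': P(supplier A) = 0.65·0.7752 / (0.65·0.7752 + 0.35·0.2248) ≈ 0.8650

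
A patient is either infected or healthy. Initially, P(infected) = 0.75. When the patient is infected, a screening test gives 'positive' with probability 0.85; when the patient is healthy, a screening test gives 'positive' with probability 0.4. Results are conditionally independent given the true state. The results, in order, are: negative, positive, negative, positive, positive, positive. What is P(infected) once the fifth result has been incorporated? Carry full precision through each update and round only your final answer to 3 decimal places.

0.643

Apply Bayes' rule sequentially, carrying P(infected) forward.
After 'negative': P(infected) = 0.15·0.7500 / (0.15·0.7500 + 0.6·0.2500) ≈ 0.4286
After 'positive': P(infected) = 0.85·0.4286 / (0.85·0.4286 + 0.4·0.5714) ≈ 0.6145
After 'negative': P(infected) = 0.15·0.6145 / (0.15·0.6145 + 0.6·0.3855) ≈ 0.2849
After 'positive': P(infected) = 0.85·0.2849 / (0.85·0.2849 + 0.4·0.7151) ≈ 0.4585
After 'positive': P(infected) = 0.85·0.4585 / (0.85·0.4585 + 0.4·0.5415) ≈ 0.6428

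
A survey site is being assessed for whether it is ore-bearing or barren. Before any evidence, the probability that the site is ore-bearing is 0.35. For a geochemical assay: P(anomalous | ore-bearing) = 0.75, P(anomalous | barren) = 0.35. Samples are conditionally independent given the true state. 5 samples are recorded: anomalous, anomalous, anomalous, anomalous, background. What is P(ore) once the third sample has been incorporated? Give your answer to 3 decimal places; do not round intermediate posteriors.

0.841

Apply Bayes' rule sequentially, carrying P(ore) forward.
After 'anomalous': P(ore) = 0.75·0.3500 / (0.75·0.3500 + 0.35·0.6500) ≈ 0.5357
After 'anomalous': P(ore) = 0.75·0.5357 / (0.75·0.5357 + 0.35·0.4643) ≈ 0.7120
After 'anomalous': P(ore) = 0.75·0.7120 / (0.75·0.7120 + 0.35·0.2880) ≈ 0.8412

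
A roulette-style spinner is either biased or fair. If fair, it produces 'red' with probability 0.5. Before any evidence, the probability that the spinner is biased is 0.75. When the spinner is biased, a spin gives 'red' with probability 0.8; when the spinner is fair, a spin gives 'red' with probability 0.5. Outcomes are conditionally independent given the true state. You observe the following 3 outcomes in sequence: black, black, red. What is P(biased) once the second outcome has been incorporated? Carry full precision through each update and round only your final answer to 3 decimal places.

Apply Bayes' rule sequentially, carrying P(biased) forward.
After 'black': P(biased) = 0.2·0.7500 / (0.2·0.7500 + 0.5·0.2500) ≈ 0.5455
After 'black': P(biased) = 0.2·0.5455 / (0.2·0.5455 + 0.5·0.4545) ≈ 0.3243

0.324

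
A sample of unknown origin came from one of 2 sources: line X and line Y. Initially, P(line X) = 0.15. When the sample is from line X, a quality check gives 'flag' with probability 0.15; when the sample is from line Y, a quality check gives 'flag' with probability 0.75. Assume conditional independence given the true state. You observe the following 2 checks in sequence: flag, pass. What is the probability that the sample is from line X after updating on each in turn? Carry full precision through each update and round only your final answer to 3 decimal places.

After 'flag': P(line X) = 0.15·0.1500 / (0.15·0.1500 + 0.75·0.8500) ≈ 0.0341
After 'pass': P(line X) = 0.85·0.0341 / (0.85·0.0341 + 0.25·0.9659) ≈ 0.1071

0.107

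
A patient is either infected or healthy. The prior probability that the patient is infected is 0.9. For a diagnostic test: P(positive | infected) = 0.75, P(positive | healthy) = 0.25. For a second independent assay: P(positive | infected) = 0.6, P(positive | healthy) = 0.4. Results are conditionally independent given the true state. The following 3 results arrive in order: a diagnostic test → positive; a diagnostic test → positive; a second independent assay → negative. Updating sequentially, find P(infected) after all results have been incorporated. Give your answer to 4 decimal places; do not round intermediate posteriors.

Apply Bayes' rule sequentially, carrying P(infected) forward.
After a diagnostic test='positive': P(infected) = 0.75·0.9000 / (0.75·0.9000 + 0.25·0.1000) ≈ 0.9643
After a diagnostic test='positive': P(infected) = 0.75·0.9643 / (0.75·0.9643 + 0.25·0.0357) ≈ 0.9878
After a second independent assay='negative': P(infected) = 0.4·0.9878 / (0.4·0.9878 + 0.6·0.0122) ≈ 0.9818

0.9818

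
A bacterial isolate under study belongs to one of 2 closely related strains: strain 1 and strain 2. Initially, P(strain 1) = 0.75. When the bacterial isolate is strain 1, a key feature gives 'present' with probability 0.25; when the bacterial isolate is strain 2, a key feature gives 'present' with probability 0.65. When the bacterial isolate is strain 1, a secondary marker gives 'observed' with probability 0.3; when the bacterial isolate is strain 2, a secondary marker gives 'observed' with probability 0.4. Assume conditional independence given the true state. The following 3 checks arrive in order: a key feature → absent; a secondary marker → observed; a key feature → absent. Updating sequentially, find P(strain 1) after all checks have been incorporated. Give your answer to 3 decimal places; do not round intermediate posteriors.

Each posterior becomes the prior for the next update.
After a key feature='absent': P(strain 1) = 0.75·0.7500 / (0.75·0.7500 + 0.35·0.2500) ≈ 0.8654
After a secondary marker='observed': P(strain 1) = 0.3·0.8654 / (0.3·0.8654 + 0.4·0.1346) ≈ 0.8282
After a key feature='absent': P(strain 1) = 0.75·0.8282 / (0.75·0.8282 + 0.35·0.1718) ≈ 0.9118

0.912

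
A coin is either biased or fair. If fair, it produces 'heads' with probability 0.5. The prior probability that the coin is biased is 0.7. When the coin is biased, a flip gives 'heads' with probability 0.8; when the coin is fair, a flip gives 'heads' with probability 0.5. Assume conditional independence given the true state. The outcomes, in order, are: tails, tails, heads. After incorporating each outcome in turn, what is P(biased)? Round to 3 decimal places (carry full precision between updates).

After 'tails': P(biased) = 0.2·0.7000 / (0.2·0.7000 + 0.5·0.3000) ≈ 0.4828
After 'tails': P(biased) = 0.2·0.4828 / (0.2·0.4828 + 0.5·0.5172) ≈ 0.2718
After 'heads': P(biased) = 0.8·0.2718 / (0.8·0.2718 + 0.5·0.7282) ≈ 0.3740

0.374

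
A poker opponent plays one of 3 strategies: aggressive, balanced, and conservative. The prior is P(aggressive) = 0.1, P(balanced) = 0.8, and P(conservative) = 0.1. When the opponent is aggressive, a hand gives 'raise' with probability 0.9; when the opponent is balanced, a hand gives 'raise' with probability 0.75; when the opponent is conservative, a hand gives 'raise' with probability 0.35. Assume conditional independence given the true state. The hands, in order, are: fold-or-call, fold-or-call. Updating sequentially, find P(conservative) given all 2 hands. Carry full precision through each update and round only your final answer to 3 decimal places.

Each posterior becomes the prior for the next update.
After 'fold-or-call': normaliser = 0.1·0.1000 + 0.25·0.8000 + 0.65·0.1000; P(aggressive) ≈ 0.0364, P(balanced) ≈ 0.7273, P(conservative) ≈ 0.2364
After 'fold-or-call': normaliser = 0.1·0.0364 + 0.25·0.7273 + 0.65·0.2364; P(aggressive) ≈ 0.0107, P(balanced) ≈ 0.5362, P(conservative) ≈ 0.4531

0.453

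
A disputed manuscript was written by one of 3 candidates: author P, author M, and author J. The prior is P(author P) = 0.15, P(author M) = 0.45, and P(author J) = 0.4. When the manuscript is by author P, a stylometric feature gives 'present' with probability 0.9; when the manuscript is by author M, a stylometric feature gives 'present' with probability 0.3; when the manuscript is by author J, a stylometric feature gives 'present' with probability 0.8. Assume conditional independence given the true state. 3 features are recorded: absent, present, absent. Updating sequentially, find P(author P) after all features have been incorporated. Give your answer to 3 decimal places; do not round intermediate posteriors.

After 'absent': normaliser = 0.1·0.1500 + 0.7·0.4500 + 0.2·0.4000; P(author P) ≈ 0.0366, P(author M) ≈ 0.7683, P(author J) ≈ 0.1951
After 'present': normaliser = 0.9·0.0366 + 0.3·0.7683 + 0.8·0.1951; P(author P) ≈ 0.0785, P(author M) ≈ 0.5494, P(author J) ≈ 0.3721
After 'absent': normaliser = 0.1·0.0785 + 0.7·0.5494 + 0.2·0.3721; P(author P) ≈ 0.0168, P(author M) ≈ 0.8238, P(author J) ≈ 0.1594

0.017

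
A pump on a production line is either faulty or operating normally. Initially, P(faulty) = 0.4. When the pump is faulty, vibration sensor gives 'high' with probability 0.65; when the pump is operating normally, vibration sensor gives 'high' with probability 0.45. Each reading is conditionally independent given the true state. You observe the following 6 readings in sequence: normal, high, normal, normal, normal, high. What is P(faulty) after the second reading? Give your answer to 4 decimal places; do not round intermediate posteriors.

0.3800

Apply Bayes' rule sequentially, carrying P(faulty) forward.
After 'normal': P(faulty) = 0.35·0.4000 / (0.35·0.4000 + 0.55·0.6000) ≈ 0.2979
After 'high': P(faulty) = 0.65·0.2979 / (0.65·0.2979 + 0.45·0.7021) ≈ 0.3800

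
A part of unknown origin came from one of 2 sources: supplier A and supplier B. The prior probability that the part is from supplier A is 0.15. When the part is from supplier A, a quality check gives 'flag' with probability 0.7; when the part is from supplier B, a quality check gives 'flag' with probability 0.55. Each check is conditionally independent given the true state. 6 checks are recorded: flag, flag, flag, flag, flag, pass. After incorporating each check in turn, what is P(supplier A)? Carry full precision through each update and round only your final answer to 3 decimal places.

After 'flag': P(supplier A) = 0.7·0.1500 / (0.7·0.1500 + 0.55·0.8500) ≈ 0.1834
After 'flag': P(supplier A) = 0.7·0.1834 / (0.7·0.1834 + 0.55·0.8166) ≈ 0.2223
After 'flag': P(supplier A) = 0.7·0.2223 / (0.7·0.2223 + 0.55·0.7777) ≈ 0.2668
After 'flag': P(supplier A) = 0.7·0.2668 / (0.7·0.2668 + 0.55·0.7332) ≈ 0.3165
After 'flag': P(supplier A) = 0.7·0.3165 / (0.7·0.3165 + 0.55·0.6835) ≈ 0.3708
After 'pass': P(supplier A) = 0.3·0.3708 / (0.3·0.3708 + 0.45·0.6292) ≈ 0.2821

0.282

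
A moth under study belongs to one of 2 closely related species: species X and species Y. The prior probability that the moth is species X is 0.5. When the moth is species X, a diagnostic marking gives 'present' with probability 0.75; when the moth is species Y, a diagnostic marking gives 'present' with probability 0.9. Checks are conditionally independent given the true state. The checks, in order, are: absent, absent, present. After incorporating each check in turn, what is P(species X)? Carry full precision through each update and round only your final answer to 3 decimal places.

After 'absent': P(species X) = 0.25·0.5000 / (0.25·0.5000 + 0.1·0.5000) ≈ 0.7143
After 'absent': P(species X) = 0.25·0.7143 / (0.25·0.7143 + 0.1·0.2857) ≈ 0.8621
After 'present': P(species X) = 0.75·0.8621 / (0.75·0.8621 + 0.9·0.1379) ≈ 0.8389

0.839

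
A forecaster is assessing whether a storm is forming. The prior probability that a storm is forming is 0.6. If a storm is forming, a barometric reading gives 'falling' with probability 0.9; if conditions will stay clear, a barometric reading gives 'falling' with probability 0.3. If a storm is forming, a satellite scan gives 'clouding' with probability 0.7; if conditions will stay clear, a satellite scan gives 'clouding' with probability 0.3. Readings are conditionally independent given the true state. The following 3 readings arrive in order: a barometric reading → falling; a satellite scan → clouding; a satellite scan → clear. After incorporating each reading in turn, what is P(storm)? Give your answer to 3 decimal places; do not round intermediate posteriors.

After a barometric reading='falling': P(storm) = 0.9·0.6000 / (0.9·0.6000 + 0.3·0.4000) ≈ 0.8182
After a satellite scan='clouding': P(storm) = 0.7·0.8182 / (0.7·0.8182 + 0.3·0.1818) ≈ 0.9130
After a satellite scan='clear': P(storm) = 0.3·0.9130 / (0.3·0.9130 + 0.7·0.0870) ≈ 0.8182

0.818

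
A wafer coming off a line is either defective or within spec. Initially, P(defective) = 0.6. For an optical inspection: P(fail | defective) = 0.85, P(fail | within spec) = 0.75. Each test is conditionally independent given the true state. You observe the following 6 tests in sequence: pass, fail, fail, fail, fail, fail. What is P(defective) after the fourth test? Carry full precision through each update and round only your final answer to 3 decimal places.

After 'pass': P(defective) = 0.15·0.6000 / (0.15·0.6000 + 0.25·0.4000) ≈ 0.4737
After 'fail': P(defective) = 0.85·0.4737 / (0.85·0.4737 + 0.75·0.5263) ≈ 0.5050
After 'fail': P(defective) = 0.85·0.5050 / (0.85·0.5050 + 0.75·0.4950) ≈ 0.5362
After 'fail': P(defective) = 0.85·0.5362 / (0.85·0.5362 + 0.75·0.4638) ≈ 0.5671

0.567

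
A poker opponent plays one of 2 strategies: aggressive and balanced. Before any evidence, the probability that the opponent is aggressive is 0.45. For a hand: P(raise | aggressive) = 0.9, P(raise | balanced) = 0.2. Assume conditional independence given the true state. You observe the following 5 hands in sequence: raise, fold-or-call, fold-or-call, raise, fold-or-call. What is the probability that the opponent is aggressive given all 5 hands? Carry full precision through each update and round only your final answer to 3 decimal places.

Apply Bayes' rule sequentially, carrying P(aggressive) forward.
After 'raise': P(aggressive) = 0.9·0.4500 / (0.9·0.4500 + 0.2·0.5500) ≈ 0.7864
After 'fold-or-call': P(aggressive) = 0.1·0.7864 / (0.1·0.7864 + 0.8·0.2136) ≈ 0.3152
After 'fold-or-call': P(aggressive) = 0.1·0.3152 / (0.1·0.3152 + 0.8·0.6848) ≈ 0.0544
After 'raise': P(aggressive) = 0.9·0.0544 / (0.9·0.0544 + 0.2·0.9456) ≈ 0.2056
After 'fold-or-call': P(aggressive) = 0.1·0.2056 / (0.1·0.2056 + 0.8·0.7944) ≈ 0.0313

0.031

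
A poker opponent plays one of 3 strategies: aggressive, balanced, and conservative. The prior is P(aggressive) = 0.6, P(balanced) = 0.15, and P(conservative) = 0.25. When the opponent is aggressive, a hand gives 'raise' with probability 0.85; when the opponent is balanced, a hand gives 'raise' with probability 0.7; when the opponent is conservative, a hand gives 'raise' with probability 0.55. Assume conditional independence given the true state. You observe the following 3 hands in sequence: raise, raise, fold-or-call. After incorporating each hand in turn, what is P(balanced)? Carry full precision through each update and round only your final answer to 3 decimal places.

After 'raise': normaliser = 0.85·0.6000 + 0.7·0.1500 + 0.55·0.2500; P(aggressive) ≈ 0.6777, P(balanced) ≈ 0.1395, P(conservative) ≈ 0.1827
After 'raise': normaliser = 0.85·0.6777 + 0.7·0.1395 + 0.55·0.1827; P(aggressive) ≈ 0.7440, P(balanced) ≈ 0.1262, P(conservative) ≈ 0.1298
After 'fold-or-call': normaliser = 0.15·0.7440 + 0.3·0.1262 + 0.45·0.1298; P(aggressive) ≈ 0.5369, P(balanced) ≈ 0.1821, P(conservative) ≈ 0.2810

0.182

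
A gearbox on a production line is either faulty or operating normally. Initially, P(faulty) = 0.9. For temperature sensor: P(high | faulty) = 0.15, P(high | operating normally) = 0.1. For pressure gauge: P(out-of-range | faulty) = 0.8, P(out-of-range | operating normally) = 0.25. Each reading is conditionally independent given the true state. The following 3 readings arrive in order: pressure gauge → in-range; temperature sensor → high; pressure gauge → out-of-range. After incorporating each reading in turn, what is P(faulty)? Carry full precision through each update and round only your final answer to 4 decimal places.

0.9201

After pressure gauge='in-range': P(faulty) = 0.2·0.9000 / (0.2·0.9000 + 0.75·0.1000) ≈ 0.7059
After temperature sensor='high': P(faulty) = 0.15·0.7059 / (0.15·0.7059 + 0.1·0.2941) ≈ 0.7826
After pressure gauge='out-of-range': P(faulty) = 0.8·0.7826 / (0.8·0.7826 + 0.25·0.2174) ≈ 0.9201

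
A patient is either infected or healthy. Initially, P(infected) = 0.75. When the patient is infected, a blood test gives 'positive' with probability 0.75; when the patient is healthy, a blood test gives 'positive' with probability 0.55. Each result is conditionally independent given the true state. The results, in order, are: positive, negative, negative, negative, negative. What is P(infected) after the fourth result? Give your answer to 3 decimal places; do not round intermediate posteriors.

0.412

Each posterior becomes the prior for the next update.
After 'positive': P(infected) = 0.75·0.7500 / (0.75·0.7500 + 0.55·0.2500) ≈ 0.8036
After 'negative': P(infected) = 0.25·0.8036 / (0.25·0.8036 + 0.45·0.1964) ≈ 0.6944
After 'negative': P(infected) = 0.25·0.6944 / (0.25·0.6944 + 0.45·0.3056) ≈ 0.5580
After 'negative': P(infected) = 0.25·0.5580 / (0.25·0.5580 + 0.45·0.4420) ≈ 0.4123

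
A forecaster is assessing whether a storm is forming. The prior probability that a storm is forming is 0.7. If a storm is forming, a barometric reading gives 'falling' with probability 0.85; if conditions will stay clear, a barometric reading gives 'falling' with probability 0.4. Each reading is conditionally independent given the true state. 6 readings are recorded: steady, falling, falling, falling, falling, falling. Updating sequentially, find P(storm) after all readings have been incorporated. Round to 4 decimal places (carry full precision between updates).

After 'steady': P(storm) = 0.15·0.7000 / (0.15·0.7000 + 0.6·0.3000) ≈ 0.3684
After 'falling': P(storm) = 0.85·0.3684 / (0.85·0.3684 + 0.4·0.6316) ≈ 0.5535
After 'falling': P(storm) = 0.85·0.5535 / (0.85·0.5535 + 0.4·0.4465) ≈ 0.7248
After 'falling': P(storm) = 0.85·0.7248 / (0.85·0.7248 + 0.4·0.2752) ≈ 0.8484
After 'falling': P(storm) = 0.85·0.8484 / (0.85·0.8484 + 0.4·0.1516) ≈ 0.9224
After 'falling': P(storm) = 0.85·0.9224 / (0.85·0.9224 + 0.4·0.0776) ≈ 0.9619

0.9619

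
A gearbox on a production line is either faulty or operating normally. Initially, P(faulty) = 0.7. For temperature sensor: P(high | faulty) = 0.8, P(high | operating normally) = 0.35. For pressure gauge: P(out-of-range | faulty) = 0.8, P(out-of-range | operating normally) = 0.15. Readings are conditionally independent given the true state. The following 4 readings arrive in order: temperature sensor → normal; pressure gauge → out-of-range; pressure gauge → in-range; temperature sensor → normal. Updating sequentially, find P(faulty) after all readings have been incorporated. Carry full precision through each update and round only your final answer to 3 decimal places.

Apply Bayes' rule sequentially, carrying P(faulty) forward.
After temperature sensor='normal': P(faulty) = 0.2·0.7000 / (0.2·0.7000 + 0.65·0.3000) ≈ 0.4179
After pressure gauge='out-of-range': P(faulty) = 0.8·0.4179 / (0.8·0.4179 + 0.15·0.5821) ≈ 0.7929
After pressure gauge='in-range': P(faulty) = 0.2·0.7929 / (0.2·0.7929 + 0.85·0.2071) ≈ 0.4739
After temperature sensor='normal': P(faulty) = 0.2·0.4739 / (0.2·0.4739 + 0.65·0.5261) ≈ 0.2170

0.217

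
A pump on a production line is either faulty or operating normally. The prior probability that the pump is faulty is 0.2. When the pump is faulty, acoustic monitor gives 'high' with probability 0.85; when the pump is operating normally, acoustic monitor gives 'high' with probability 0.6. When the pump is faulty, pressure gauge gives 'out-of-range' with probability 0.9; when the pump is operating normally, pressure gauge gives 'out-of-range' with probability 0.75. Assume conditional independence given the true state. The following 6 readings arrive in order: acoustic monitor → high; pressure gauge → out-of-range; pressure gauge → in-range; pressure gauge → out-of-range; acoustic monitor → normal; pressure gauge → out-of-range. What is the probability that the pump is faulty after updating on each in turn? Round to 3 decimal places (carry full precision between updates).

After acoustic monitor='high': P(faulty) = 0.85·0.2000 / (0.85·0.2000 + 0.6·0.8000) ≈ 0.2615
After pressure gauge='out-of-range': P(faulty) = 0.9·0.2615 / (0.9·0.2615 + 0.75·0.7385) ≈ 0.2982
After pressure gauge='in-range': P(faulty) = 0.1·0.2982 / (0.1·0.2982 + 0.25·0.7018) ≈ 0.1453
After pressure gauge='out-of-range': P(faulty) = 0.9·0.1453 / (0.9·0.1453 + 0.75·0.8547) ≈ 0.1694
After acoustic monitor='normal': P(faulty) = 0.15·0.1694 / (0.15·0.1694 + 0.4·0.8306) ≈ 0.0711
After pressure gauge='out-of-range': P(faulty) = 0.9·0.0711 / (0.9·0.0711 + 0.75·0.9289) ≈ 0.0841

0.084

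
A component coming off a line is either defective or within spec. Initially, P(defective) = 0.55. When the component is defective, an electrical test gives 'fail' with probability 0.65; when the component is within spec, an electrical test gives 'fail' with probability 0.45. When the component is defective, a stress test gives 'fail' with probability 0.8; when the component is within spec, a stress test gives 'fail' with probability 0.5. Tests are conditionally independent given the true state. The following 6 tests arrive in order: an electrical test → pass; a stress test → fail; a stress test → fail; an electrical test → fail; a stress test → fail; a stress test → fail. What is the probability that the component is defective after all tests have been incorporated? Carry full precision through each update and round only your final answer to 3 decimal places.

0.880

Apply Bayes' rule sequentially, carrying P(defective) forward.
After an electrical test='pass': P(defective) = 0.35·0.5500 / (0.35·0.5500 + 0.55·0.4500) ≈ 0.4375
After a stress test='fail': P(defective) = 0.8·0.4375 / (0.8·0.4375 + 0.5·0.5625) ≈ 0.5545
After a stress test='fail': P(defective) = 0.8·0.5545 / (0.8·0.5545 + 0.5·0.4455) ≈ 0.6657
After an electrical test='fail': P(defective) = 0.65·0.6657 / (0.65·0.6657 + 0.45·0.3343) ≈ 0.7420
After a stress test='fail': P(defective) = 0.8·0.7420 / (0.8·0.7420 + 0.5·0.2580) ≈ 0.8215
After a stress test='fail': P(defective) = 0.8·0.8215 / (0.8·0.8215 + 0.5·0.1785) ≈ 0.8804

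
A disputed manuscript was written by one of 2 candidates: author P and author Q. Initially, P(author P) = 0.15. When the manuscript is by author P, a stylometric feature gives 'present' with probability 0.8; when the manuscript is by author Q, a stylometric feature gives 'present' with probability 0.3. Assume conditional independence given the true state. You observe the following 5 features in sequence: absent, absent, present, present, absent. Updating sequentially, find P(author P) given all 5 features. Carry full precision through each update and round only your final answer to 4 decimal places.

0.0284

Each posterior becomes the prior for the next update.
After 'absent': P(author P) = 0.2·0.1500 / (0.2·0.1500 + 0.7·0.8500) ≈ 0.0480
After 'absent': P(author P) = 0.2·0.0480 / (0.2·0.0480 + 0.7·0.9520) ≈ 0.0142
After 'present': P(author P) = 0.8·0.0142 / (0.8·0.0142 + 0.3·0.9858) ≈ 0.0370
After 'present': P(author P) = 0.8·0.0370 / (0.8·0.0370 + 0.3·0.9630) ≈ 0.0929
After 'absent': P(author P) = 0.2·0.0929 / (0.2·0.0929 + 0.7·0.9071) ≈ 0.0284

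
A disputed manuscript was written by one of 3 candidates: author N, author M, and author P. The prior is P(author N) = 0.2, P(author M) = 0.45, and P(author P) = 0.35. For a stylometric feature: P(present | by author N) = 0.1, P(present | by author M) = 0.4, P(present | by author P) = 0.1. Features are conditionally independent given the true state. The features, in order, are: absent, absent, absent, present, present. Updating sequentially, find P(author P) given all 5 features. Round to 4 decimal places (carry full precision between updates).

After 'absent': normaliser = 0.9·0.2000 + 0.6·0.4500 + 0.9·0.3500; P(author N) ≈ 0.2353, P(author M) ≈ 0.3529, P(author P) ≈ 0.4118
After 'absent': normaliser = 0.9·0.2353 + 0.6·0.3529 + 0.9·0.4118; P(author N) ≈ 0.2667, P(author M) ≈ 0.2667, P(author P) ≈ 0.4667
After 'absent': normaliser = 0.9·0.2667 + 0.6·0.2667 + 0.9·0.4667; P(author N) ≈ 0.2927, P(author M) ≈ 0.1951, P(author P) ≈ 0.5122
After 'present': normaliser = 0.1·0.2927 + 0.4·0.1951 + 0.1·0.5122; P(author N) ≈ 0.1846, P(author M) ≈ 0.4923, P(author P) ≈ 0.3231
After 'present': normaliser = 0.1·0.1846 + 0.4·0.4923 + 0.1·0.3231; P(author N) ≈ 0.0745, P(author M) ≈ 0.7950, P(author P) ≈ 0.1304

0.1304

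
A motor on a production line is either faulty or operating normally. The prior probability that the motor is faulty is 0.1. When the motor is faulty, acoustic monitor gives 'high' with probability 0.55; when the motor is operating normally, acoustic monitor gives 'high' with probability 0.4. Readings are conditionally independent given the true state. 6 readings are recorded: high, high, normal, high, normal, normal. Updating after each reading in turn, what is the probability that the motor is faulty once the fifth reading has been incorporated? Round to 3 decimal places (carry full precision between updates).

After 'high': P(faulty) = 0.55·0.1000 / (0.55·0.1000 + 0.4·0.9000) ≈ 0.1325
After 'high': P(faulty) = 0.55·0.1325 / (0.55·0.1325 + 0.4·0.8675) ≈ 0.1736
After 'normal': P(faulty) = 0.45·0.1736 / (0.45·0.1736 + 0.6·0.8264) ≈ 0.1361
After 'high': P(faulty) = 0.55·0.1361 / (0.55·0.1361 + 0.4·0.8639) ≈ 0.1781
After 'normal': P(faulty) = 0.45·0.1781 / (0.45·0.1781 + 0.6·0.8219) ≈ 0.1398

0.140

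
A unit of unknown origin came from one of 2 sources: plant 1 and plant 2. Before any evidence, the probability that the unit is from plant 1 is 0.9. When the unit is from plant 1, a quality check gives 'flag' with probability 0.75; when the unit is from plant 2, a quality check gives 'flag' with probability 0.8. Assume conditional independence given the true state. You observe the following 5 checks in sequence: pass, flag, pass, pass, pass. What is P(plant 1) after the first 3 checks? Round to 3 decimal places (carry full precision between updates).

After 'pass': P(plant 1) = 0.25·0.9000 / (0.25·0.9000 + 0.2·0.1000) ≈ 0.9184
After 'flag': P(plant 1) = 0.75·0.9184 / (0.75·0.9184 + 0.8·0.0816) ≈ 0.9134
After 'pass': P(plant 1) = 0.25·0.9134 / (0.25·0.9134 + 0.2·0.0866) ≈ 0.9295

0.929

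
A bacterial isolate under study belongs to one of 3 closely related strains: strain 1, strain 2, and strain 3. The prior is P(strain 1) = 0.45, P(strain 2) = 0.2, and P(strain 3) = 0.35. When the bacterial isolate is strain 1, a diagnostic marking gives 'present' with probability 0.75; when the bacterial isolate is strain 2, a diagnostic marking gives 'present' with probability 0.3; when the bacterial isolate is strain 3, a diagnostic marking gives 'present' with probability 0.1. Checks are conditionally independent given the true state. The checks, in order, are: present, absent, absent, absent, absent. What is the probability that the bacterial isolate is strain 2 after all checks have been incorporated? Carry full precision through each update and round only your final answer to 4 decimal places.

0.3724

After 'present': normaliser = 0.75·0.4500 + 0.3·0.2000 + 0.1·0.3500; P(strain 1) ≈ 0.7803, P(strain 2) ≈ 0.1387, P(strain 3) ≈ 0.0809
After 'absent': normaliser = 0.25·0.7803 + 0.7·0.1387 + 0.9·0.0809; P(strain 1) ≈ 0.5344, P(strain 2) ≈ 0.2660, P(strain 3) ≈ 0.1995
After 'absent': normaliser = 0.25·0.5344 + 0.7·0.2660 + 0.9·0.1995; P(strain 1) ≈ 0.2675, P(strain 2) ≈ 0.3729, P(strain 3) ≈ 0.3596
After 'absent': normaliser = 0.25·0.2675 + 0.7·0.3729 + 0.9·0.3596; P(strain 1) ≈ 0.1027, P(strain 2) ≈ 0.4006, P(strain 3) ≈ 0.4967
After 'absent': normaliser = 0.25·0.1027 + 0.7·0.4006 + 0.9·0.4967; P(strain 1) ≈ 0.0341, P(strain 2) ≈ 0.3724, P(strain 3) ≈ 0.5936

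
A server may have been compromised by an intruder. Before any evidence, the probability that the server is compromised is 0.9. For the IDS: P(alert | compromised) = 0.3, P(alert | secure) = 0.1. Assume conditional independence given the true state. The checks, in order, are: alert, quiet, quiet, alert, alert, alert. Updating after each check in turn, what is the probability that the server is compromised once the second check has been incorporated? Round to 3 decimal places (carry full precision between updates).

0.955

After 'alert': P(compromised) = 0.3·0.9000 / (0.3·0.9000 + 0.1·0.1000) ≈ 0.9643
After 'quiet': P(compromised) = 0.7·0.9643 / (0.7·0.9643 + 0.9·0.0357) ≈ 0.9545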